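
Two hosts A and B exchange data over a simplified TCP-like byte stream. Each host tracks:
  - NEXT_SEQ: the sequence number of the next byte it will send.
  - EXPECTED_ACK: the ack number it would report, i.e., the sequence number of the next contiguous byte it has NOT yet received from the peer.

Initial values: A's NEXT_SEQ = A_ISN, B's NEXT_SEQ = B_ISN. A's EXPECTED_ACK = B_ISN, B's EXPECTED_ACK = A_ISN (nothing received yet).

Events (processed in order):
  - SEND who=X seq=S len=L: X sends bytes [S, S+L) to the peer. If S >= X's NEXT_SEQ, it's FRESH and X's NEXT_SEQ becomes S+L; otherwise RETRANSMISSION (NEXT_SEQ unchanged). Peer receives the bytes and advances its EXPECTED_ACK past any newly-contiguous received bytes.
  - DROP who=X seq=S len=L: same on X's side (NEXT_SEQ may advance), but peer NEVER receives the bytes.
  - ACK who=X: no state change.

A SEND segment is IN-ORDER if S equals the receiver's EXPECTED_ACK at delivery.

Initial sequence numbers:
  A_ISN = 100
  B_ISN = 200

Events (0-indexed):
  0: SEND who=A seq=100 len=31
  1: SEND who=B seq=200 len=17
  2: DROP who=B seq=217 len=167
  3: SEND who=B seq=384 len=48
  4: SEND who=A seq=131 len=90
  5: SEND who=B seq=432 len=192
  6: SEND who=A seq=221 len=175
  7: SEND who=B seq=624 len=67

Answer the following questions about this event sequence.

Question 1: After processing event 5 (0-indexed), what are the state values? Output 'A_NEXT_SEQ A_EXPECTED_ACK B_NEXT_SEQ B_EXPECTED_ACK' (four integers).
After event 0: A_seq=131 A_ack=200 B_seq=200 B_ack=131
After event 1: A_seq=131 A_ack=217 B_seq=217 B_ack=131
After event 2: A_seq=131 A_ack=217 B_seq=384 B_ack=131
After event 3: A_seq=131 A_ack=217 B_seq=432 B_ack=131
After event 4: A_seq=221 A_ack=217 B_seq=432 B_ack=221
After event 5: A_seq=221 A_ack=217 B_seq=624 B_ack=221

221 217 624 221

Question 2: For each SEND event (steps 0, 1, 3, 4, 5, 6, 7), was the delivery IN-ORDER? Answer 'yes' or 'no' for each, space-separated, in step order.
Step 0: SEND seq=100 -> in-order
Step 1: SEND seq=200 -> in-order
Step 3: SEND seq=384 -> out-of-order
Step 4: SEND seq=131 -> in-order
Step 5: SEND seq=432 -> out-of-order
Step 6: SEND seq=221 -> in-order
Step 7: SEND seq=624 -> out-of-order

Answer: yes yes no yes no yes no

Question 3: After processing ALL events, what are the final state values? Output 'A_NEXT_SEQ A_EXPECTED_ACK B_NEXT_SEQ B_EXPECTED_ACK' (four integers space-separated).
Answer: 396 217 691 396

Derivation:
After event 0: A_seq=131 A_ack=200 B_seq=200 B_ack=131
After event 1: A_seq=131 A_ack=217 B_seq=217 B_ack=131
After event 2: A_seq=131 A_ack=217 B_seq=384 B_ack=131
After event 3: A_seq=131 A_ack=217 B_seq=432 B_ack=131
After event 4: A_seq=221 A_ack=217 B_seq=432 B_ack=221
After event 5: A_seq=221 A_ack=217 B_seq=624 B_ack=221
After event 6: A_seq=396 A_ack=217 B_seq=624 B_ack=396
After event 7: A_seq=396 A_ack=217 B_seq=691 B_ack=396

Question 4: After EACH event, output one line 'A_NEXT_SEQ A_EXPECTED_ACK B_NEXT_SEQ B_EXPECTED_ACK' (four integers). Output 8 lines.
131 200 200 131
131 217 217 131
131 217 384 131
131 217 432 131
221 217 432 221
221 217 624 221
396 217 624 396
396 217 691 396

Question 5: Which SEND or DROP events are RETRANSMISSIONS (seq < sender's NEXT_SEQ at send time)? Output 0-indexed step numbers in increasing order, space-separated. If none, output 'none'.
Step 0: SEND seq=100 -> fresh
Step 1: SEND seq=200 -> fresh
Step 2: DROP seq=217 -> fresh
Step 3: SEND seq=384 -> fresh
Step 4: SEND seq=131 -> fresh
Step 5: SEND seq=432 -> fresh
Step 6: SEND seq=221 -> fresh
Step 7: SEND seq=624 -> fresh

Answer: none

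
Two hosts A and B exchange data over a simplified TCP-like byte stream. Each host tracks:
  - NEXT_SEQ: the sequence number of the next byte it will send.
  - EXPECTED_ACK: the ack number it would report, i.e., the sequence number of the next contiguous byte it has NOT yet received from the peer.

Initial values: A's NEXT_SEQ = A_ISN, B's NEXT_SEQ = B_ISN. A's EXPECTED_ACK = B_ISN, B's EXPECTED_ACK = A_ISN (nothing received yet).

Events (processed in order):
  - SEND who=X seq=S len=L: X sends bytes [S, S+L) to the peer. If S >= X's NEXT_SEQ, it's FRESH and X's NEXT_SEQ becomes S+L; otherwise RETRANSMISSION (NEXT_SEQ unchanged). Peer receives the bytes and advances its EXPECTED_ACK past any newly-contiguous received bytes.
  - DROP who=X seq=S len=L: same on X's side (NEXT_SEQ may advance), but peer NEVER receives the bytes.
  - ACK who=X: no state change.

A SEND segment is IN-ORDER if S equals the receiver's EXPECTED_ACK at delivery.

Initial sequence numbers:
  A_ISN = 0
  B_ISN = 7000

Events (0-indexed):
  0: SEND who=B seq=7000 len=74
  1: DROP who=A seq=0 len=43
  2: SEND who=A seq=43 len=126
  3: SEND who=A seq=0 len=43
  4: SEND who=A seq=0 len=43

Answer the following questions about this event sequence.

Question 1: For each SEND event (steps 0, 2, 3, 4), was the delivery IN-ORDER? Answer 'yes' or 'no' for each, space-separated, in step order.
Answer: yes no yes no

Derivation:
Step 0: SEND seq=7000 -> in-order
Step 2: SEND seq=43 -> out-of-order
Step 3: SEND seq=0 -> in-order
Step 4: SEND seq=0 -> out-of-order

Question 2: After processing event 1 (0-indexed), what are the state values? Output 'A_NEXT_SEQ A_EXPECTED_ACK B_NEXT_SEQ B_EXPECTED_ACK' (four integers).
After event 0: A_seq=0 A_ack=7074 B_seq=7074 B_ack=0
After event 1: A_seq=43 A_ack=7074 B_seq=7074 B_ack=0

43 7074 7074 0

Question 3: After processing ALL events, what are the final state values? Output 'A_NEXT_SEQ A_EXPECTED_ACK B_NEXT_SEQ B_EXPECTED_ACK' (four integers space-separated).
Answer: 169 7074 7074 169

Derivation:
After event 0: A_seq=0 A_ack=7074 B_seq=7074 B_ack=0
After event 1: A_seq=43 A_ack=7074 B_seq=7074 B_ack=0
After event 2: A_seq=169 A_ack=7074 B_seq=7074 B_ack=0
After event 3: A_seq=169 A_ack=7074 B_seq=7074 B_ack=169
After event 4: A_seq=169 A_ack=7074 B_seq=7074 B_ack=169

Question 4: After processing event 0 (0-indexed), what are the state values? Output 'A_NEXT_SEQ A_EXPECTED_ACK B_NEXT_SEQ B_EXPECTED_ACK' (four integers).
After event 0: A_seq=0 A_ack=7074 B_seq=7074 B_ack=0

0 7074 7074 0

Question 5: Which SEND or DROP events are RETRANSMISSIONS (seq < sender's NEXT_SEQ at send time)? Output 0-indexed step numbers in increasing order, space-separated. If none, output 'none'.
Step 0: SEND seq=7000 -> fresh
Step 1: DROP seq=0 -> fresh
Step 2: SEND seq=43 -> fresh
Step 3: SEND seq=0 -> retransmit
Step 4: SEND seq=0 -> retransmit

Answer: 3 4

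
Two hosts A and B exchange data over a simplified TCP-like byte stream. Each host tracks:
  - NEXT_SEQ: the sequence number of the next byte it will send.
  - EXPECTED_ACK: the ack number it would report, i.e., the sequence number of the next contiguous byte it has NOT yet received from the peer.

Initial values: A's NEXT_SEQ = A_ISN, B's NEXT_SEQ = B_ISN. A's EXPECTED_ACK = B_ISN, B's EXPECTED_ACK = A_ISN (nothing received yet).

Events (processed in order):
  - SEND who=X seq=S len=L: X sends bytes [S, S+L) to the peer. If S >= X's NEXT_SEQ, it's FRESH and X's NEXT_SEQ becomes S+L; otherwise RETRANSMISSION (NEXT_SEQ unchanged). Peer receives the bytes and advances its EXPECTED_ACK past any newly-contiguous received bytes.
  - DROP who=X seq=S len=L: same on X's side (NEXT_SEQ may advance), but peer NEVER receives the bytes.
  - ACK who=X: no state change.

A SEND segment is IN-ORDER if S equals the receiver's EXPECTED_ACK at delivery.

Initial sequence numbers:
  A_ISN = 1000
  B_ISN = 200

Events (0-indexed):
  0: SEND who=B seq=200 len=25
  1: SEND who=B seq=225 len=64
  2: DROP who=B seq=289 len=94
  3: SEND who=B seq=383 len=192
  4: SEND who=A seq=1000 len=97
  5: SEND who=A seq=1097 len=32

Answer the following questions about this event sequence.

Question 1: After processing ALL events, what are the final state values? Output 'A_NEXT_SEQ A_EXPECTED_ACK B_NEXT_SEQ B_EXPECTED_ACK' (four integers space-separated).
Answer: 1129 289 575 1129

Derivation:
After event 0: A_seq=1000 A_ack=225 B_seq=225 B_ack=1000
After event 1: A_seq=1000 A_ack=289 B_seq=289 B_ack=1000
After event 2: A_seq=1000 A_ack=289 B_seq=383 B_ack=1000
After event 3: A_seq=1000 A_ack=289 B_seq=575 B_ack=1000
After event 4: A_seq=1097 A_ack=289 B_seq=575 B_ack=1097
After event 5: A_seq=1129 A_ack=289 B_seq=575 B_ack=1129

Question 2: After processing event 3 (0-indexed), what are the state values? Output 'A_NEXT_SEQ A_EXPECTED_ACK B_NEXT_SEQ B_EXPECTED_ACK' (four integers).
After event 0: A_seq=1000 A_ack=225 B_seq=225 B_ack=1000
After event 1: A_seq=1000 A_ack=289 B_seq=289 B_ack=1000
After event 2: A_seq=1000 A_ack=289 B_seq=383 B_ack=1000
After event 3: A_seq=1000 A_ack=289 B_seq=575 B_ack=1000

1000 289 575 1000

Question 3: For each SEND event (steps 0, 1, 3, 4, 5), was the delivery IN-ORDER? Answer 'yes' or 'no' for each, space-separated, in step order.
Step 0: SEND seq=200 -> in-order
Step 1: SEND seq=225 -> in-order
Step 3: SEND seq=383 -> out-of-order
Step 4: SEND seq=1000 -> in-order
Step 5: SEND seq=1097 -> in-order

Answer: yes yes no yes yes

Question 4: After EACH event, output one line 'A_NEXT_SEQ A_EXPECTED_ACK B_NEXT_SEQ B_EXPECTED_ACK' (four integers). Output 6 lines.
1000 225 225 1000
1000 289 289 1000
1000 289 383 1000
1000 289 575 1000
1097 289 575 1097
1129 289 575 1129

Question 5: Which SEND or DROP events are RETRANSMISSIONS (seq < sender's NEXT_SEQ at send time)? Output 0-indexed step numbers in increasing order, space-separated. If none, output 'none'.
Answer: none

Derivation:
Step 0: SEND seq=200 -> fresh
Step 1: SEND seq=225 -> fresh
Step 2: DROP seq=289 -> fresh
Step 3: SEND seq=383 -> fresh
Step 4: SEND seq=1000 -> fresh
Step 5: SEND seq=1097 -> fresh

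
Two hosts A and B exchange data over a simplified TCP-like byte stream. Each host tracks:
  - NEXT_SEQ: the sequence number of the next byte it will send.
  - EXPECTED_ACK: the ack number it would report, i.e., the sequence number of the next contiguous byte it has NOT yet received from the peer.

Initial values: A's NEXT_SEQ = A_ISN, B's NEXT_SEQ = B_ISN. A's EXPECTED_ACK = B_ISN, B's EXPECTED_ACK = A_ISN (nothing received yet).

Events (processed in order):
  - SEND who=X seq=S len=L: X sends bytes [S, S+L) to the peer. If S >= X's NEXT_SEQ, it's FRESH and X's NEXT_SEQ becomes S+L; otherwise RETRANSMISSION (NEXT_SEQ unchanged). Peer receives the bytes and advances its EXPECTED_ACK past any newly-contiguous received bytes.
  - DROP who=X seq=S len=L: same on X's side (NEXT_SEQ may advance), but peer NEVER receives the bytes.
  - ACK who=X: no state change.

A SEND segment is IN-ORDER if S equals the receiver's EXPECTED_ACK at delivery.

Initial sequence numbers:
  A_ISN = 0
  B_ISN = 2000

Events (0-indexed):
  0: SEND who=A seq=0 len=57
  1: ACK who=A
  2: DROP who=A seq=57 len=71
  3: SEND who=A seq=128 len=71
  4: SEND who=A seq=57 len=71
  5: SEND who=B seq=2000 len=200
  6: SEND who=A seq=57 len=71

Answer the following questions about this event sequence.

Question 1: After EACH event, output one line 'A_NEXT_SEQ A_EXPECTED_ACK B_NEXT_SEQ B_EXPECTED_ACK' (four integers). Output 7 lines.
57 2000 2000 57
57 2000 2000 57
128 2000 2000 57
199 2000 2000 57
199 2000 2000 199
199 2200 2200 199
199 2200 2200 199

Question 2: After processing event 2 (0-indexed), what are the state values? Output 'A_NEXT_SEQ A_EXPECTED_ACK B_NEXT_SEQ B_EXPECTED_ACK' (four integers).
After event 0: A_seq=57 A_ack=2000 B_seq=2000 B_ack=57
After event 1: A_seq=57 A_ack=2000 B_seq=2000 B_ack=57
After event 2: A_seq=128 A_ack=2000 B_seq=2000 B_ack=57

128 2000 2000 57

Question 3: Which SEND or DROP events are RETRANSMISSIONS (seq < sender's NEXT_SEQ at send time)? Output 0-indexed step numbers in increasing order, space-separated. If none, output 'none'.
Step 0: SEND seq=0 -> fresh
Step 2: DROP seq=57 -> fresh
Step 3: SEND seq=128 -> fresh
Step 4: SEND seq=57 -> retransmit
Step 5: SEND seq=2000 -> fresh
Step 6: SEND seq=57 -> retransmit

Answer: 4 6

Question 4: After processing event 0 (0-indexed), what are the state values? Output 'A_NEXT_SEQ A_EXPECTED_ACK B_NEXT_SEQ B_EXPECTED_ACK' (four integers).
After event 0: A_seq=57 A_ack=2000 B_seq=2000 B_ack=57

57 2000 2000 57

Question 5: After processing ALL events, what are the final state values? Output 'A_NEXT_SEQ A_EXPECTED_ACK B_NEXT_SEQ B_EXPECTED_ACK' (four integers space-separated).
After event 0: A_seq=57 A_ack=2000 B_seq=2000 B_ack=57
After event 1: A_seq=57 A_ack=2000 B_seq=2000 B_ack=57
After event 2: A_seq=128 A_ack=2000 B_seq=2000 B_ack=57
After event 3: A_seq=199 A_ack=2000 B_seq=2000 B_ack=57
After event 4: A_seq=199 A_ack=2000 B_seq=2000 B_ack=199
After event 5: A_seq=199 A_ack=2200 B_seq=2200 B_ack=199
After event 6: A_seq=199 A_ack=2200 B_seq=2200 B_ack=199

Answer: 199 2200 2200 199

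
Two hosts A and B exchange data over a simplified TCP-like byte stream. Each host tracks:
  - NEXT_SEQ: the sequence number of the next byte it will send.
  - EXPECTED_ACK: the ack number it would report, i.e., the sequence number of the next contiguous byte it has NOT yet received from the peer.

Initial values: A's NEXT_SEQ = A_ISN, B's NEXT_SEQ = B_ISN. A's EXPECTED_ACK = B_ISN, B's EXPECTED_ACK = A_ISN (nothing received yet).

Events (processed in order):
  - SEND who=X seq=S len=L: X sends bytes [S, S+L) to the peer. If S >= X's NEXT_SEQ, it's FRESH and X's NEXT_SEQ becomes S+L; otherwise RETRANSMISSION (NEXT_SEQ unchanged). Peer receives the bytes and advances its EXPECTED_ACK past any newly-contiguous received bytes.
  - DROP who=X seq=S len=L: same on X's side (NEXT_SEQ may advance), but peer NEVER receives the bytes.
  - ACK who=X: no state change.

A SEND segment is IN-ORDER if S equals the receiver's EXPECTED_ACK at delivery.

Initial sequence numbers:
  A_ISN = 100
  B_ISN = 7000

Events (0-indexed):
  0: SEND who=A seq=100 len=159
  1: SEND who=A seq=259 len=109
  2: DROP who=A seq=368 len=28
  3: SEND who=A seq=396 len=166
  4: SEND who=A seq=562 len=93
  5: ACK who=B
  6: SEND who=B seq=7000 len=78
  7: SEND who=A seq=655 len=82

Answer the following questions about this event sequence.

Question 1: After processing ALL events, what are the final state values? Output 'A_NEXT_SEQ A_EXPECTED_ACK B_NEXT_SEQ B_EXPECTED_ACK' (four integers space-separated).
After event 0: A_seq=259 A_ack=7000 B_seq=7000 B_ack=259
After event 1: A_seq=368 A_ack=7000 B_seq=7000 B_ack=368
After event 2: A_seq=396 A_ack=7000 B_seq=7000 B_ack=368
After event 3: A_seq=562 A_ack=7000 B_seq=7000 B_ack=368
After event 4: A_seq=655 A_ack=7000 B_seq=7000 B_ack=368
After event 5: A_seq=655 A_ack=7000 B_seq=7000 B_ack=368
After event 6: A_seq=655 A_ack=7078 B_seq=7078 B_ack=368
After event 7: A_seq=737 A_ack=7078 B_seq=7078 B_ack=368

Answer: 737 7078 7078 368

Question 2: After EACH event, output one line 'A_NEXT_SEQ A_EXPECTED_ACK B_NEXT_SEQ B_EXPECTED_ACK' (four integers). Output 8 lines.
259 7000 7000 259
368 7000 7000 368
396 7000 7000 368
562 7000 7000 368
655 7000 7000 368
655 7000 7000 368
655 7078 7078 368
737 7078 7078 368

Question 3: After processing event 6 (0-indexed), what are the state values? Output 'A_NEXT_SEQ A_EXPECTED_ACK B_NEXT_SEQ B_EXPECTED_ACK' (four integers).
After event 0: A_seq=259 A_ack=7000 B_seq=7000 B_ack=259
After event 1: A_seq=368 A_ack=7000 B_seq=7000 B_ack=368
After event 2: A_seq=396 A_ack=7000 B_seq=7000 B_ack=368
After event 3: A_seq=562 A_ack=7000 B_seq=7000 B_ack=368
After event 4: A_seq=655 A_ack=7000 B_seq=7000 B_ack=368
After event 5: A_seq=655 A_ack=7000 B_seq=7000 B_ack=368
After event 6: A_seq=655 A_ack=7078 B_seq=7078 B_ack=368

655 7078 7078 368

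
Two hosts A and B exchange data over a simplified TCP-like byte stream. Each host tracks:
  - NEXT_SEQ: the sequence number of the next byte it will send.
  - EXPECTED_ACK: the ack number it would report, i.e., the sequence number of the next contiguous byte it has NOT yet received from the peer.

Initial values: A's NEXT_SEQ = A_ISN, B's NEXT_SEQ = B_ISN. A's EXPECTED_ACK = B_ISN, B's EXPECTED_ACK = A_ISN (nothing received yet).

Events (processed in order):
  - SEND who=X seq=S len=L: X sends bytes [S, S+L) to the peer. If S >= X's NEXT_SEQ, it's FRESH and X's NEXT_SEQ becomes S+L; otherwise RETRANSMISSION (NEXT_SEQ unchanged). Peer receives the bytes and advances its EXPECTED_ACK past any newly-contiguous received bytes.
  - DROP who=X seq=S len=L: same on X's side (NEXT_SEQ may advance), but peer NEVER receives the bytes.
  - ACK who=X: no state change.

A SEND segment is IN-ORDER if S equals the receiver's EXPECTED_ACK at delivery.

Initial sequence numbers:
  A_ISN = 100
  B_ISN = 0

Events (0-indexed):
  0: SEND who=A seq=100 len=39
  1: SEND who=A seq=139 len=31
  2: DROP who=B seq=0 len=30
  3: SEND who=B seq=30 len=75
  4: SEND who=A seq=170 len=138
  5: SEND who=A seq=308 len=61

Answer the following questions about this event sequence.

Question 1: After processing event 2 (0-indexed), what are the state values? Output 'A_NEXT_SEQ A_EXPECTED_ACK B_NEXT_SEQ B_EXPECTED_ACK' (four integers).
After event 0: A_seq=139 A_ack=0 B_seq=0 B_ack=139
After event 1: A_seq=170 A_ack=0 B_seq=0 B_ack=170
After event 2: A_seq=170 A_ack=0 B_seq=30 B_ack=170

170 0 30 170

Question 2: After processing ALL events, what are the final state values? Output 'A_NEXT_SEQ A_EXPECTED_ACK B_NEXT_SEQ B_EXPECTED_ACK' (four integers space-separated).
After event 0: A_seq=139 A_ack=0 B_seq=0 B_ack=139
After event 1: A_seq=170 A_ack=0 B_seq=0 B_ack=170
After event 2: A_seq=170 A_ack=0 B_seq=30 B_ack=170
After event 3: A_seq=170 A_ack=0 B_seq=105 B_ack=170
After event 4: A_seq=308 A_ack=0 B_seq=105 B_ack=308
After event 5: A_seq=369 A_ack=0 B_seq=105 B_ack=369

Answer: 369 0 105 369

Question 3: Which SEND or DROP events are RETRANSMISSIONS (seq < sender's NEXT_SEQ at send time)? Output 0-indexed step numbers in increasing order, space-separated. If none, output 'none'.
Step 0: SEND seq=100 -> fresh
Step 1: SEND seq=139 -> fresh
Step 2: DROP seq=0 -> fresh
Step 3: SEND seq=30 -> fresh
Step 4: SEND seq=170 -> fresh
Step 5: SEND seq=308 -> fresh

Answer: none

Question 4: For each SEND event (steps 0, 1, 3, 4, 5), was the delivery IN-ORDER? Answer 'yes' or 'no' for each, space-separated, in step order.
Answer: yes yes no yes yes

Derivation:
Step 0: SEND seq=100 -> in-order
Step 1: SEND seq=139 -> in-order
Step 3: SEND seq=30 -> out-of-order
Step 4: SEND seq=170 -> in-order
Step 5: SEND seq=308 -> in-order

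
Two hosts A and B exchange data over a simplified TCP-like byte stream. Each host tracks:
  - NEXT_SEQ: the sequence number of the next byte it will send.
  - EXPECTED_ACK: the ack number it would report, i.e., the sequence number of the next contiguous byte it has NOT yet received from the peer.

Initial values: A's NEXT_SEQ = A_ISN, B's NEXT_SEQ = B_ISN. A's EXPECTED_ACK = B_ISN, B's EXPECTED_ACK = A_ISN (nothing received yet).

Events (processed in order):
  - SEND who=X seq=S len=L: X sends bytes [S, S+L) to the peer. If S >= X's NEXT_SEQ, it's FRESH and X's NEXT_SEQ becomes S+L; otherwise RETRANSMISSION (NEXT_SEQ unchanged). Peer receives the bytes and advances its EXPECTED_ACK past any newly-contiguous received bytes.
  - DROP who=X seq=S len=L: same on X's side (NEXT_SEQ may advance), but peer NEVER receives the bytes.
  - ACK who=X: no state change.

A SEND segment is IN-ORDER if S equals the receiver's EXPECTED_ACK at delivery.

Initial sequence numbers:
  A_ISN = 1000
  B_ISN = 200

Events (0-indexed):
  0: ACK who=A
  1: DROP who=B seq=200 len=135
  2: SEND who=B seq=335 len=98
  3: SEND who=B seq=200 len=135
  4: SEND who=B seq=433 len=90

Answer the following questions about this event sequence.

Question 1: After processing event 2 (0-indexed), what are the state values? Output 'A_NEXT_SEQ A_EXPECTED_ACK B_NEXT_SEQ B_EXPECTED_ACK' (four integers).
After event 0: A_seq=1000 A_ack=200 B_seq=200 B_ack=1000
After event 1: A_seq=1000 A_ack=200 B_seq=335 B_ack=1000
After event 2: A_seq=1000 A_ack=200 B_seq=433 B_ack=1000

1000 200 433 1000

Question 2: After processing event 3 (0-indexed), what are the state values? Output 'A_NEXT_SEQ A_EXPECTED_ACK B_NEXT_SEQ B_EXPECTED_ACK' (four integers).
After event 0: A_seq=1000 A_ack=200 B_seq=200 B_ack=1000
After event 1: A_seq=1000 A_ack=200 B_seq=335 B_ack=1000
After event 2: A_seq=1000 A_ack=200 B_seq=433 B_ack=1000
After event 3: A_seq=1000 A_ack=433 B_seq=433 B_ack=1000

1000 433 433 1000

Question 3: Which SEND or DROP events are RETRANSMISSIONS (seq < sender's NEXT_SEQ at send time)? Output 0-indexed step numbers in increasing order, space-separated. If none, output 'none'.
Step 1: DROP seq=200 -> fresh
Step 2: SEND seq=335 -> fresh
Step 3: SEND seq=200 -> retransmit
Step 4: SEND seq=433 -> fresh

Answer: 3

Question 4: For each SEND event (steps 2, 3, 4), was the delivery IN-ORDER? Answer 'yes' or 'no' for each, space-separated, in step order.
Step 2: SEND seq=335 -> out-of-order
Step 3: SEND seq=200 -> in-order
Step 4: SEND seq=433 -> in-order

Answer: no yes yes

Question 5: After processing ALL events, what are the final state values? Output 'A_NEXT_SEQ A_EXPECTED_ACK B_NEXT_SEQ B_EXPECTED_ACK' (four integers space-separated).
After event 0: A_seq=1000 A_ack=200 B_seq=200 B_ack=1000
After event 1: A_seq=1000 A_ack=200 B_seq=335 B_ack=1000
After event 2: A_seq=1000 A_ack=200 B_seq=433 B_ack=1000
After event 3: A_seq=1000 A_ack=433 B_seq=433 B_ack=1000
After event 4: A_seq=1000 A_ack=523 B_seq=523 B_ack=1000

Answer: 1000 523 523 1000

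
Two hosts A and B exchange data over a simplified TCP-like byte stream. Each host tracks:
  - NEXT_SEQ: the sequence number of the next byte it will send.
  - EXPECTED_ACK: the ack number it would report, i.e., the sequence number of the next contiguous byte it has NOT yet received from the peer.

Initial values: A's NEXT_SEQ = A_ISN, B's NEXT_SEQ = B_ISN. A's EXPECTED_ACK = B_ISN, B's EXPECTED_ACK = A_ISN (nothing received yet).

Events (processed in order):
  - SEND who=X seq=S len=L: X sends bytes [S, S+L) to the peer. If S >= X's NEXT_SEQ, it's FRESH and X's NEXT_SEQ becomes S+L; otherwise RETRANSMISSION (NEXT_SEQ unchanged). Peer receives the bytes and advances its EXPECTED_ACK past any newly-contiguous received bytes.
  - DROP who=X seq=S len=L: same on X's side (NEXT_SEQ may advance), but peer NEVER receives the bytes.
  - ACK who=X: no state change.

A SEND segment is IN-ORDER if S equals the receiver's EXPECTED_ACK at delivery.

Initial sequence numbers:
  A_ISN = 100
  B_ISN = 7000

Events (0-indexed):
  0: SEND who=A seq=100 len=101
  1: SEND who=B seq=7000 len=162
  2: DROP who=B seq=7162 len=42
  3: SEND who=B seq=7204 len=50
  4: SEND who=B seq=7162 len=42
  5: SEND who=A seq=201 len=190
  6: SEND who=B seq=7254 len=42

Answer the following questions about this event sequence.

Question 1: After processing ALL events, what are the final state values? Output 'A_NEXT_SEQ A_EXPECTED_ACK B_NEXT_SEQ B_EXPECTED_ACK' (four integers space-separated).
After event 0: A_seq=201 A_ack=7000 B_seq=7000 B_ack=201
After event 1: A_seq=201 A_ack=7162 B_seq=7162 B_ack=201
After event 2: A_seq=201 A_ack=7162 B_seq=7204 B_ack=201
After event 3: A_seq=201 A_ack=7162 B_seq=7254 B_ack=201
After event 4: A_seq=201 A_ack=7254 B_seq=7254 B_ack=201
After event 5: A_seq=391 A_ack=7254 B_seq=7254 B_ack=391
After event 6: A_seq=391 A_ack=7296 B_seq=7296 B_ack=391

Answer: 391 7296 7296 391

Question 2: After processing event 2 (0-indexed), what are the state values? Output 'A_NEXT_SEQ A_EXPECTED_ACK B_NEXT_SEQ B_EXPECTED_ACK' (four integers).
After event 0: A_seq=201 A_ack=7000 B_seq=7000 B_ack=201
After event 1: A_seq=201 A_ack=7162 B_seq=7162 B_ack=201
After event 2: A_seq=201 A_ack=7162 B_seq=7204 B_ack=201

201 7162 7204 201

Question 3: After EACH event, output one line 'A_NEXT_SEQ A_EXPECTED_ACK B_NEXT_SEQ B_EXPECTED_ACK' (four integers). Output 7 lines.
201 7000 7000 201
201 7162 7162 201
201 7162 7204 201
201 7162 7254 201
201 7254 7254 201
391 7254 7254 391
391 7296 7296 391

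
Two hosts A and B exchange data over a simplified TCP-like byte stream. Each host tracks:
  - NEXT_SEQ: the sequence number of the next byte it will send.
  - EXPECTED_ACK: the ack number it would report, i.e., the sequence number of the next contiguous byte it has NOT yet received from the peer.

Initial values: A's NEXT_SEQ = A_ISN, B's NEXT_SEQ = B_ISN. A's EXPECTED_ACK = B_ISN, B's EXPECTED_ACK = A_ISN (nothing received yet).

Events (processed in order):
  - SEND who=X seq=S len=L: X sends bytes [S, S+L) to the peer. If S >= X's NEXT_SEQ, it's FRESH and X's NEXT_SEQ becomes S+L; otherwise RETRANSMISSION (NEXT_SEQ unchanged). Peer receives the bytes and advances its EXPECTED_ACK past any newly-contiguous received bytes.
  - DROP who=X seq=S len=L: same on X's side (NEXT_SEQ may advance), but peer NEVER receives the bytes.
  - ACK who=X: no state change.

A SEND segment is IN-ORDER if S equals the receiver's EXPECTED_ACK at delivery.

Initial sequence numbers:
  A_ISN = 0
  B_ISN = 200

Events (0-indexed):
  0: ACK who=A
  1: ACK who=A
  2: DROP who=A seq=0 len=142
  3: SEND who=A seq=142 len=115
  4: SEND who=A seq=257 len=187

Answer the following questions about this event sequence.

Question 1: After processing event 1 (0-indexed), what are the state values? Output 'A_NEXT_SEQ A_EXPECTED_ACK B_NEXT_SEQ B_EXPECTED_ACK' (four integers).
After event 0: A_seq=0 A_ack=200 B_seq=200 B_ack=0
After event 1: A_seq=0 A_ack=200 B_seq=200 B_ack=0

0 200 200 0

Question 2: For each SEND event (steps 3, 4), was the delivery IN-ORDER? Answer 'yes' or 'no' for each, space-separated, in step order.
Answer: no no

Derivation:
Step 3: SEND seq=142 -> out-of-order
Step 4: SEND seq=257 -> out-of-order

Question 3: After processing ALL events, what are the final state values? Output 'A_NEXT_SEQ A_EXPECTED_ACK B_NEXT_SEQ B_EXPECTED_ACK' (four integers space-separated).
Answer: 444 200 200 0

Derivation:
After event 0: A_seq=0 A_ack=200 B_seq=200 B_ack=0
After event 1: A_seq=0 A_ack=200 B_seq=200 B_ack=0
After event 2: A_seq=142 A_ack=200 B_seq=200 B_ack=0
After event 3: A_seq=257 A_ack=200 B_seq=200 B_ack=0
After event 4: A_seq=444 A_ack=200 B_seq=200 B_ack=0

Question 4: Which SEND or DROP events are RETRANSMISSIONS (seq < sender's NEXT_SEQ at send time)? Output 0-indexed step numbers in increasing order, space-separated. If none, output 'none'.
Answer: none

Derivation:
Step 2: DROP seq=0 -> fresh
Step 3: SEND seq=142 -> fresh
Step 4: SEND seq=257 -> fresh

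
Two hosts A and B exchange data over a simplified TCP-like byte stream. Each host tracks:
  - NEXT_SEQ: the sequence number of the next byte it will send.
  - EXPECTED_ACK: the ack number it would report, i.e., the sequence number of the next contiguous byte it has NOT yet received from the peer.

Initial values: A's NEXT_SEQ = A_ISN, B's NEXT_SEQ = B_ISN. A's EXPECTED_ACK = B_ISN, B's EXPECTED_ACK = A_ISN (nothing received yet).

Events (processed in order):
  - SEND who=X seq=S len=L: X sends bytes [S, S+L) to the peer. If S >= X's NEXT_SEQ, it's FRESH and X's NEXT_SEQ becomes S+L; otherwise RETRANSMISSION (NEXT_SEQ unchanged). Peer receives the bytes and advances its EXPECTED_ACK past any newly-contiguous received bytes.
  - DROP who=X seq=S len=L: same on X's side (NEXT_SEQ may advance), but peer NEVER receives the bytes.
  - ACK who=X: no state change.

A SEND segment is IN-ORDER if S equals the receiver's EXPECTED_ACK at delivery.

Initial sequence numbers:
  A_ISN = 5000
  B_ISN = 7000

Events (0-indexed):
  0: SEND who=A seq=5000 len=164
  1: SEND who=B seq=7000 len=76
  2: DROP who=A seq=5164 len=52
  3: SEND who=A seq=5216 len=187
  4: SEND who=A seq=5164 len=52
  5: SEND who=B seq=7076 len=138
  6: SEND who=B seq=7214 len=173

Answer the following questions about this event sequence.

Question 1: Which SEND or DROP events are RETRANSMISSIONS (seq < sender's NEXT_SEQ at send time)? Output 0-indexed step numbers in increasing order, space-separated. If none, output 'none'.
Answer: 4

Derivation:
Step 0: SEND seq=5000 -> fresh
Step 1: SEND seq=7000 -> fresh
Step 2: DROP seq=5164 -> fresh
Step 3: SEND seq=5216 -> fresh
Step 4: SEND seq=5164 -> retransmit
Step 5: SEND seq=7076 -> fresh
Step 6: SEND seq=7214 -> fresh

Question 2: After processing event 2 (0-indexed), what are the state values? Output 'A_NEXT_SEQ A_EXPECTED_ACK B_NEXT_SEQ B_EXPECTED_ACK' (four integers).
After event 0: A_seq=5164 A_ack=7000 B_seq=7000 B_ack=5164
After event 1: A_seq=5164 A_ack=7076 B_seq=7076 B_ack=5164
After event 2: A_seq=5216 A_ack=7076 B_seq=7076 B_ack=5164

5216 7076 7076 5164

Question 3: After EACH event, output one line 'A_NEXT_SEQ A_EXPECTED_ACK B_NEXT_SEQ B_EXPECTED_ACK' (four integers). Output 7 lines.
5164 7000 7000 5164
5164 7076 7076 5164
5216 7076 7076 5164
5403 7076 7076 5164
5403 7076 7076 5403
5403 7214 7214 5403
5403 7387 7387 5403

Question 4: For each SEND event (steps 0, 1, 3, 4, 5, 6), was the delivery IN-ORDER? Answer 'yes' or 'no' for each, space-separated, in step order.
Step 0: SEND seq=5000 -> in-order
Step 1: SEND seq=7000 -> in-order
Step 3: SEND seq=5216 -> out-of-order
Step 4: SEND seq=5164 -> in-order
Step 5: SEND seq=7076 -> in-order
Step 6: SEND seq=7214 -> in-order

Answer: yes yes no yes yes yes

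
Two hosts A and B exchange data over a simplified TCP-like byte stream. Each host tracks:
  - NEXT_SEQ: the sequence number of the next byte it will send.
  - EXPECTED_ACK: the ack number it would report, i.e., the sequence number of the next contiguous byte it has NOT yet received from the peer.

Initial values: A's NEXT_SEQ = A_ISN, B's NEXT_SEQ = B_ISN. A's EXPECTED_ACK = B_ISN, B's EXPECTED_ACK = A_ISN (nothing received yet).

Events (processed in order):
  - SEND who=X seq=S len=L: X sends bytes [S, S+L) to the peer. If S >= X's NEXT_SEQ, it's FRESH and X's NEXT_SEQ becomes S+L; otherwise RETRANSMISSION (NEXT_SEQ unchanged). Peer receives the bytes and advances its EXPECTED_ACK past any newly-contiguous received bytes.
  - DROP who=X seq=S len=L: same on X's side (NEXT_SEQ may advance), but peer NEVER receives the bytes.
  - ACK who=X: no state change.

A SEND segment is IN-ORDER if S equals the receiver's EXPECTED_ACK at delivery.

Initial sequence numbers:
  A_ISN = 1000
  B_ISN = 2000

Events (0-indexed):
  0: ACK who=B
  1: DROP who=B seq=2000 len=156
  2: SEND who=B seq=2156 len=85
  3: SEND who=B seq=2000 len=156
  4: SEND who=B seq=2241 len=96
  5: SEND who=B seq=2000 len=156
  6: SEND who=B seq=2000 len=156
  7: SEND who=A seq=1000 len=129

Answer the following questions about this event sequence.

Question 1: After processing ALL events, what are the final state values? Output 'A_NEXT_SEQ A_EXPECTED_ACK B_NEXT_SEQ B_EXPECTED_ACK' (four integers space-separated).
Answer: 1129 2337 2337 1129

Derivation:
After event 0: A_seq=1000 A_ack=2000 B_seq=2000 B_ack=1000
After event 1: A_seq=1000 A_ack=2000 B_seq=2156 B_ack=1000
After event 2: A_seq=1000 A_ack=2000 B_seq=2241 B_ack=1000
After event 3: A_seq=1000 A_ack=2241 B_seq=2241 B_ack=1000
After event 4: A_seq=1000 A_ack=2337 B_seq=2337 B_ack=1000
After event 5: A_seq=1000 A_ack=2337 B_seq=2337 B_ack=1000
After event 6: A_seq=1000 A_ack=2337 B_seq=2337 B_ack=1000
After event 7: A_seq=1129 A_ack=2337 B_seq=2337 B_ack=1129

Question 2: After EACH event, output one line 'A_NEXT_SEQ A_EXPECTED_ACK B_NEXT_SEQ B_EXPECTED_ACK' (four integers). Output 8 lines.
1000 2000 2000 1000
1000 2000 2156 1000
1000 2000 2241 1000
1000 2241 2241 1000
1000 2337 2337 1000
1000 2337 2337 1000
1000 2337 2337 1000
1129 2337 2337 1129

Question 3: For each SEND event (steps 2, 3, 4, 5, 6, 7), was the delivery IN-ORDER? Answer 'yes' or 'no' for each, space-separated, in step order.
Answer: no yes yes no no yes

Derivation:
Step 2: SEND seq=2156 -> out-of-order
Step 3: SEND seq=2000 -> in-order
Step 4: SEND seq=2241 -> in-order
Step 5: SEND seq=2000 -> out-of-order
Step 6: SEND seq=2000 -> out-of-order
Step 7: SEND seq=1000 -> in-order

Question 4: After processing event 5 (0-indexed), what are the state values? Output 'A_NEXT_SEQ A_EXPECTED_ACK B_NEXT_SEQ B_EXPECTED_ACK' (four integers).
After event 0: A_seq=1000 A_ack=2000 B_seq=2000 B_ack=1000
After event 1: A_seq=1000 A_ack=2000 B_seq=2156 B_ack=1000
After event 2: A_seq=1000 A_ack=2000 B_seq=2241 B_ack=1000
After event 3: A_seq=1000 A_ack=2241 B_seq=2241 B_ack=1000
After event 4: A_seq=1000 A_ack=2337 B_seq=2337 B_ack=1000
After event 5: A_seq=1000 A_ack=2337 B_seq=2337 B_ack=1000

1000 2337 2337 1000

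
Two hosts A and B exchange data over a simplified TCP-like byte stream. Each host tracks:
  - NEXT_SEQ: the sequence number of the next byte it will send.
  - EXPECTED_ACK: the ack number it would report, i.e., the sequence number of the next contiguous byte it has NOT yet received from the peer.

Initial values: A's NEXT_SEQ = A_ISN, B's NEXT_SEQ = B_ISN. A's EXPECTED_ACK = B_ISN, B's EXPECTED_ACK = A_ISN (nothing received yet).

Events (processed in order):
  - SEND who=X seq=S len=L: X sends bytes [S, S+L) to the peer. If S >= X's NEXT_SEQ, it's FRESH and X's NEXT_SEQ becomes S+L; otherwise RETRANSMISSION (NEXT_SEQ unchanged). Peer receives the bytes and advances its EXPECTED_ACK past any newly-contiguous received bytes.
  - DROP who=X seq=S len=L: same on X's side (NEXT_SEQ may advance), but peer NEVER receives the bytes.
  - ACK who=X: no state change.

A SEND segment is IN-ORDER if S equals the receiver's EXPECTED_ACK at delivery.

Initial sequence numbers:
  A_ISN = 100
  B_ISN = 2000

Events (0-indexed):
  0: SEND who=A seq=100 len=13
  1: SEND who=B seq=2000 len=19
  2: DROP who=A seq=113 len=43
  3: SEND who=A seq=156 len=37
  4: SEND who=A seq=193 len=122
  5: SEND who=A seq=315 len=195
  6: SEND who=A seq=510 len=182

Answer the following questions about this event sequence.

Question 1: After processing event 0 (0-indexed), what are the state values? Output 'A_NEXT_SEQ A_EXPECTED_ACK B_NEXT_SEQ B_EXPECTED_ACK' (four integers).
After event 0: A_seq=113 A_ack=2000 B_seq=2000 B_ack=113

113 2000 2000 113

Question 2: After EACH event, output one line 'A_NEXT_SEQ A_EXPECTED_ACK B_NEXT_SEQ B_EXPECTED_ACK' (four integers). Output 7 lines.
113 2000 2000 113
113 2019 2019 113
156 2019 2019 113
193 2019 2019 113
315 2019 2019 113
510 2019 2019 113
692 2019 2019 113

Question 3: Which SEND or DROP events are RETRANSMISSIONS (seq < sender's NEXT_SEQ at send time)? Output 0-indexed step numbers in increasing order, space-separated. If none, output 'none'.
Step 0: SEND seq=100 -> fresh
Step 1: SEND seq=2000 -> fresh
Step 2: DROP seq=113 -> fresh
Step 3: SEND seq=156 -> fresh
Step 4: SEND seq=193 -> fresh
Step 5: SEND seq=315 -> fresh
Step 6: SEND seq=510 -> fresh

Answer: none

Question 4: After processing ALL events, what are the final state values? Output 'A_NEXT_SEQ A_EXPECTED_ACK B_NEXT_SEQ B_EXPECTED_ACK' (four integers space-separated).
After event 0: A_seq=113 A_ack=2000 B_seq=2000 B_ack=113
After event 1: A_seq=113 A_ack=2019 B_seq=2019 B_ack=113
After event 2: A_seq=156 A_ack=2019 B_seq=2019 B_ack=113
After event 3: A_seq=193 A_ack=2019 B_seq=2019 B_ack=113
After event 4: A_seq=315 A_ack=2019 B_seq=2019 B_ack=113
After event 5: A_seq=510 A_ack=2019 B_seq=2019 B_ack=113
After event 6: A_seq=692 A_ack=2019 B_seq=2019 B_ack=113

Answer: 692 2019 2019 113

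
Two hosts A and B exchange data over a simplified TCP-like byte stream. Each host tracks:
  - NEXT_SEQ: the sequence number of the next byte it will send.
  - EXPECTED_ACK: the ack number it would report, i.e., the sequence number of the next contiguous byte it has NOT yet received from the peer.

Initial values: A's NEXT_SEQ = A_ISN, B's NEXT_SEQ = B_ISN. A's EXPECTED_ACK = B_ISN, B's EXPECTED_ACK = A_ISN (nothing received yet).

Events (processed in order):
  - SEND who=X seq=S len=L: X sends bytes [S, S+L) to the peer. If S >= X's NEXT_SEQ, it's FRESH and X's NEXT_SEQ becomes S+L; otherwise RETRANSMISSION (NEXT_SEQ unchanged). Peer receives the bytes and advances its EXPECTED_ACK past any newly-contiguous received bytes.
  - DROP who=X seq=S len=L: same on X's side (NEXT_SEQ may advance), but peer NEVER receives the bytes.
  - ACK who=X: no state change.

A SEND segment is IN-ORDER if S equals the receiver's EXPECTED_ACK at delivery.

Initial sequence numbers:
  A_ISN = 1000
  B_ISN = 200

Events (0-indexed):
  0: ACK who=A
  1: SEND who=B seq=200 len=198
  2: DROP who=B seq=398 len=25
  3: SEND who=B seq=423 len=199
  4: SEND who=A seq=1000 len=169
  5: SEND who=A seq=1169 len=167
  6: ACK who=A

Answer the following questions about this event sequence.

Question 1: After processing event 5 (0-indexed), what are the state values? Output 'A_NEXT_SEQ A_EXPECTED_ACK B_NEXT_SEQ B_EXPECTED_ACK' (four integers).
After event 0: A_seq=1000 A_ack=200 B_seq=200 B_ack=1000
After event 1: A_seq=1000 A_ack=398 B_seq=398 B_ack=1000
After event 2: A_seq=1000 A_ack=398 B_seq=423 B_ack=1000
After event 3: A_seq=1000 A_ack=398 B_seq=622 B_ack=1000
After event 4: A_seq=1169 A_ack=398 B_seq=622 B_ack=1169
After event 5: A_seq=1336 A_ack=398 B_seq=622 B_ack=1336

1336 398 622 1336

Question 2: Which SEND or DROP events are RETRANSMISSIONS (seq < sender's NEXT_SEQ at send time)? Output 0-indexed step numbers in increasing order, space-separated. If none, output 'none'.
Answer: none

Derivation:
Step 1: SEND seq=200 -> fresh
Step 2: DROP seq=398 -> fresh
Step 3: SEND seq=423 -> fresh
Step 4: SEND seq=1000 -> fresh
Step 5: SEND seq=1169 -> fresh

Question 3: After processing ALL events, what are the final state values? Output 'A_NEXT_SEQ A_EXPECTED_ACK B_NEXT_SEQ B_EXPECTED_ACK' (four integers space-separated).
After event 0: A_seq=1000 A_ack=200 B_seq=200 B_ack=1000
After event 1: A_seq=1000 A_ack=398 B_seq=398 B_ack=1000
After event 2: A_seq=1000 A_ack=398 B_seq=423 B_ack=1000
After event 3: A_seq=1000 A_ack=398 B_seq=622 B_ack=1000
After event 4: A_seq=1169 A_ack=398 B_seq=622 B_ack=1169
After event 5: A_seq=1336 A_ack=398 B_seq=622 B_ack=1336
After event 6: A_seq=1336 A_ack=398 B_seq=622 B_ack=1336

Answer: 1336 398 622 1336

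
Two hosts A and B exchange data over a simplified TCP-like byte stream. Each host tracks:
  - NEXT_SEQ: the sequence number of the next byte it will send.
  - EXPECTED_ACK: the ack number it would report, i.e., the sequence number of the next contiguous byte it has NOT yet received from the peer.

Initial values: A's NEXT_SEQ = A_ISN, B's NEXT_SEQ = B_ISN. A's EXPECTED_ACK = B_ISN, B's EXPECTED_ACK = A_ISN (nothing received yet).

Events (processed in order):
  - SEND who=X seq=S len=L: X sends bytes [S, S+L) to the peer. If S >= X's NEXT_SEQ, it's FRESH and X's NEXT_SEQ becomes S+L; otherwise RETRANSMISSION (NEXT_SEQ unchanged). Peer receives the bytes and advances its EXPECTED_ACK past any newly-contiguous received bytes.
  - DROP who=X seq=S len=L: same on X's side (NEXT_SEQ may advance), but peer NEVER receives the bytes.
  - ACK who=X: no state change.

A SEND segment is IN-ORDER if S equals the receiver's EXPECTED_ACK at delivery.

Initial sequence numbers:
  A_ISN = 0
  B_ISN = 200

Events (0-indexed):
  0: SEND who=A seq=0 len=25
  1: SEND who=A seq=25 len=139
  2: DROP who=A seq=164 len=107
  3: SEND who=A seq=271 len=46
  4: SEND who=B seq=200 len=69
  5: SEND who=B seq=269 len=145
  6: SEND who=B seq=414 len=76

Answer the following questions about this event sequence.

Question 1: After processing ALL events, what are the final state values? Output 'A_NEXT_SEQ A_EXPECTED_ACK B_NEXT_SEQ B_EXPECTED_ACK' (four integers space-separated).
Answer: 317 490 490 164

Derivation:
After event 0: A_seq=25 A_ack=200 B_seq=200 B_ack=25
After event 1: A_seq=164 A_ack=200 B_seq=200 B_ack=164
After event 2: A_seq=271 A_ack=200 B_seq=200 B_ack=164
After event 3: A_seq=317 A_ack=200 B_seq=200 B_ack=164
After event 4: A_seq=317 A_ack=269 B_seq=269 B_ack=164
After event 5: A_seq=317 A_ack=414 B_seq=414 B_ack=164
After event 6: A_seq=317 A_ack=490 B_seq=490 B_ack=164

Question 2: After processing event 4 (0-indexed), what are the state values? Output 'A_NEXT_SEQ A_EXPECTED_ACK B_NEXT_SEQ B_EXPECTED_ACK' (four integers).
After event 0: A_seq=25 A_ack=200 B_seq=200 B_ack=25
After event 1: A_seq=164 A_ack=200 B_seq=200 B_ack=164
After event 2: A_seq=271 A_ack=200 B_seq=200 B_ack=164
After event 3: A_seq=317 A_ack=200 B_seq=200 B_ack=164
After event 4: A_seq=317 A_ack=269 B_seq=269 B_ack=164

317 269 269 164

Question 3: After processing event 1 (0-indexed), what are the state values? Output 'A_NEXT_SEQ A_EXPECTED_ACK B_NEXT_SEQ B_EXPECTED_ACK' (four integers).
After event 0: A_seq=25 A_ack=200 B_seq=200 B_ack=25
After event 1: A_seq=164 A_ack=200 B_seq=200 B_ack=164

164 200 200 164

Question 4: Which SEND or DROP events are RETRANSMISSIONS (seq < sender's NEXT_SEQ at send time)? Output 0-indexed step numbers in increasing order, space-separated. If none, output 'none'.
Answer: none

Derivation:
Step 0: SEND seq=0 -> fresh
Step 1: SEND seq=25 -> fresh
Step 2: DROP seq=164 -> fresh
Step 3: SEND seq=271 -> fresh
Step 4: SEND seq=200 -> fresh
Step 5: SEND seq=269 -> fresh
Step 6: SEND seq=414 -> fresh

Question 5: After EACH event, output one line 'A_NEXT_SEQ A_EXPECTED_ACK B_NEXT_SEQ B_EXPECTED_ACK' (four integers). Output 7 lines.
25 200 200 25
164 200 200 164
271 200 200 164
317 200 200 164
317 269 269 164
317 414 414 164
317 490 490 164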